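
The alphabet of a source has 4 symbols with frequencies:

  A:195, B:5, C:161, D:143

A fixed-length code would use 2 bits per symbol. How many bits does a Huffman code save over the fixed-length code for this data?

47

Fixed-length: 2 bits × 504 symbols = 1008 bits.
Huffman merges:
combine B(5), D(143) → 148
combine 148, C(161) → 309
combine A(195), 309 → 504
Huffman total = 148 + 309 + 504 = 961 bits.
Saving = 1008 − 961 = 47 bits.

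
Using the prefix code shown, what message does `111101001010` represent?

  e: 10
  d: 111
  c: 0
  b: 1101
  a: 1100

deecee

Read left to right; each codeword is recognised as soon as it completes (prefix code):
  111→d | 10→e | 10→e | 0→c | 10→e | 10→e
Decoded message: deecee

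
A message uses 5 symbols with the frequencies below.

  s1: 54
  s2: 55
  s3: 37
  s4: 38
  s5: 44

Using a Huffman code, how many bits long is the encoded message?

531

Build the Huffman tree bottom-up:
s3(37) + s4(38) → 75
s5(44) + s1(54) → 98
s2(55) + 75 → 130
98 + 130 → 228
Each symbol's bit-cost is frequency × depth; summing gives 531 bits (equivalently 75 + 98 + 130 + 228).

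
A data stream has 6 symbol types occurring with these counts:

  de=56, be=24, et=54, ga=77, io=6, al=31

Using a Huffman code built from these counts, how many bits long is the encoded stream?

Merge the two smallest weights repeatedly:
io(6) + be(24) → 30
30 + al(31) → 61
et(54) + de(56) → 110
61 + ga(77) → 138
110 + 138 → 248
Each symbol's bit-cost is frequency × depth; summing gives 587 bits (equivalently 30 + 61 + 110 + 138 + 248).

587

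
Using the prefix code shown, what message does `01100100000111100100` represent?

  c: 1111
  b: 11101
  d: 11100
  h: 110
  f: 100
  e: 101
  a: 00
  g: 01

Read left to right; each codeword is recognised as soon as it completes (prefix code):
  01→g | 100→f | 100→f | 00→a | 01→g | 11100→d | 100→f
Decoded message: gffagdf

gffagdf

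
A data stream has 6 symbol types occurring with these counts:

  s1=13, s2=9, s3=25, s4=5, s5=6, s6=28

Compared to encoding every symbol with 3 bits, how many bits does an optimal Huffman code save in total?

55

Fixed-length: 3 bits × 86 symbols = 258 bits.
Huffman merges:
combine s4(5), s5(6) → 11
combine s2(9), 11 → 20
combine s1(13), 20 → 33
combine s3(25), s6(28) → 53
combine 33, 53 → 86
Huffman total = 11 + 20 + 33 + 53 + 86 = 203 bits.
Saving = 258 − 203 = 55 bits.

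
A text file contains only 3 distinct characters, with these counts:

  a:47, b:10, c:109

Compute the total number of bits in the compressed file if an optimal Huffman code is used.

223

Merge the two smallest weights repeatedly:
merge b(10) and a(47): 57
merge 57 and c(109): 166
Total encoded bits = sum of merged weights = 57 + 166 = 223.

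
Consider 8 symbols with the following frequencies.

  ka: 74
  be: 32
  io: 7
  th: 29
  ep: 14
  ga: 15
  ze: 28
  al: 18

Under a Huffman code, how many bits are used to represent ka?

2

Build the tree from the bottom:
merge io(7) and ep(14): 21
merge ga(15) and al(18): 33
merge 21 and ze(28): 49
merge th(29) and be(32): 61
merge 33 and 49: 82
merge 61 and ka(74): 135
merge 82 and 135: 217
ka's leaf is at depth 2, giving a 2-bit codeword.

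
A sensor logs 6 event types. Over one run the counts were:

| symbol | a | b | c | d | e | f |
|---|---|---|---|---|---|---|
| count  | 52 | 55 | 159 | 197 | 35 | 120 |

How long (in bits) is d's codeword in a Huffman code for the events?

Repeatedly merge the two smallest:
combine e(35), a(52) → 87
combine b(55), 87 → 142
combine f(120), 142 → 262
combine c(159), d(197) → 356
combine 262, 356 → 618
The subtree containing d is merged 2 times, so code length = 2.

2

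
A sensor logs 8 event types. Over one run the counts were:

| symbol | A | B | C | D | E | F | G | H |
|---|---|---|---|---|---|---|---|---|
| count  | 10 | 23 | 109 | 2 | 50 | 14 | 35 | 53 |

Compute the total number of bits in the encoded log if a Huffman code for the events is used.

Merge the two smallest weights repeatedly:
D(2) + A(10) → 12
12 + F(14) → 26
B(23) + 26 → 49
G(35) + 49 → 84
E(50) + H(53) → 103
84 + 103 → 187
C(109) + 187 → 296
Each symbol's bit-cost is frequency × depth; summing gives 757 bits (equivalently 12 + 26 + 49 + 84 + 103 + 187 + 296).

757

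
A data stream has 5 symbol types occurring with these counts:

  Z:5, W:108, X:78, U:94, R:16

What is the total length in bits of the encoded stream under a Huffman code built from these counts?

614

Build the Huffman tree bottom-up:
combine Z(5), R(16) → 21
combine 21, X(78) → 99
combine U(94), 99 → 193
combine W(108), 193 → 301
The encoded length is the sum of every internal node's weight: 21 + 99 + 193 + 301 = 614 bits.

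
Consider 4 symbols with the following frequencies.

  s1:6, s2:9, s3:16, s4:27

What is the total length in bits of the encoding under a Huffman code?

Greedily combine the two least-frequent nodes:
s1(6) + s2(9) → 15
15 + s3(16) → 31
s4(27) + 31 → 58
The encoded length is the sum of every internal node's weight: 15 + 31 + 58 = 104 bits.

104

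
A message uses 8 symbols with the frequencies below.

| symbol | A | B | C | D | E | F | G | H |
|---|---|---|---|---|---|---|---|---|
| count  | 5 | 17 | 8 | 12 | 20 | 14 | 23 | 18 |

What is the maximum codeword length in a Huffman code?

Merge the two lowest-weight nodes at each step:
combine A(5), C(8) → 13
combine D(12), 13 → 25
combine F(14), B(17) → 31
combine H(18), E(20) → 38
combine G(23), 25 → 48
combine 31, 38 → 69
combine 48, 69 → 117
Maximum depth reached is 4.

4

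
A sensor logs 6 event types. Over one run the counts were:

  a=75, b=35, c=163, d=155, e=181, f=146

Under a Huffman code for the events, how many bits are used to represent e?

Repeatedly merge the two smallest:
b(35) + a(75) → 110
110 + f(146) → 256
d(155) + c(163) → 318
e(181) + 256 → 437
318 + 437 → 755
e's leaf is at depth 2, giving a 2-bit codeword.

2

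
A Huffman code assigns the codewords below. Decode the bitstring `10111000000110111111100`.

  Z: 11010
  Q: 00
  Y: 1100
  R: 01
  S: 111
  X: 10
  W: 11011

XSQQQWSY

Read left to right; each codeword is recognised as soon as it completes (prefix code):
  10→X | 111→S | 00→Q | 00→Q | 00→Q | 11011→W | 111→S | 1100→Y
Decoded message: XSQQQWSY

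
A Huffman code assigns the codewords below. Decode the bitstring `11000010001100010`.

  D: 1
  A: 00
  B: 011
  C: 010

Read left to right; each codeword is recognised as soon as it completes (prefix code):
  1→D | 1→D | 00→A | 00→A | 1→D | 00→A | 011→B | 00→A | 010→C
Decoded message: DDAADABAC

DDAADABAC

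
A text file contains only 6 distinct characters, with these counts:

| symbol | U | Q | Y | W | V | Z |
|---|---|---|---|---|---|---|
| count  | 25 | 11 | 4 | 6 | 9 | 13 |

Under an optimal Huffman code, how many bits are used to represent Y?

4

Repeatedly merge the two smallest:
combine Y(4), W(6) → 10
combine V(9), 10 → 19
combine Q(11), Z(13) → 24
combine 19, 24 → 43
combine U(25), 43 → 68
The subtree containing Y is merged 4 times, so code length = 4.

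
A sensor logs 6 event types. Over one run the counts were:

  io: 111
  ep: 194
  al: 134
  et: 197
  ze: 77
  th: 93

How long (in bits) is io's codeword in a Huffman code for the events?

Repeatedly merge the two smallest:
ze(77) + th(93) → 170
io(111) + al(134) → 245
170 + ep(194) → 364
et(197) + 245 → 442
364 + 442 → 806
io's leaf is at depth 3, giving a 3-bit codeword.

3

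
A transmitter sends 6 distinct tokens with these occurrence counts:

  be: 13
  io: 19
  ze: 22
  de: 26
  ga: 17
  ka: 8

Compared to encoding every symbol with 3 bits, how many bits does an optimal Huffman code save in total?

48

Fixed-length: 3 bits × 105 symbols = 315 bits.
Huffman merges:
combine ka(8), be(13) → 21
combine ga(17), io(19) → 36
combine 21, ze(22) → 43
combine de(26), 36 → 62
combine 43, 62 → 105
Huffman total = 21 + 36 + 43 + 62 + 105 = 267 bits.
Saving = 315 − 267 = 48 bits.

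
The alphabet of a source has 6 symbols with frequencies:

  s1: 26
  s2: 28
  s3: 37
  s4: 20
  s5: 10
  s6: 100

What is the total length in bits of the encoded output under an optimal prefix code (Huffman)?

Build the Huffman tree bottom-up:
merge s5(10) and s4(20): 30
merge s1(26) and s2(28): 54
merge 30 and s3(37): 67
merge 54 and 67: 121
merge s6(100) and 121: 221
The encoded length is the sum of every internal node's weight: 30 + 54 + 67 + 121 + 221 = 493 bits.

493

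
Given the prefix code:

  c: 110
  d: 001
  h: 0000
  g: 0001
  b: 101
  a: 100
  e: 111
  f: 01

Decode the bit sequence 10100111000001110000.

Read left to right; each codeword is recognised as soon as it completes (prefix code):
  101→b | 001→d | 110→c | 0000→h | 111→e | 0000→h
Decoded message: bdcheh

bdcheh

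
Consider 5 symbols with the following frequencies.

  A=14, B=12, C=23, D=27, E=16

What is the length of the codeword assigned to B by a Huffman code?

Build the tree from the bottom:
B(12) + A(14) → 26
E(16) + C(23) → 39
26 + D(27) → 53
39 + 53 → 92
B sits 3 levels below the root, so its codeword is 3 bits.

3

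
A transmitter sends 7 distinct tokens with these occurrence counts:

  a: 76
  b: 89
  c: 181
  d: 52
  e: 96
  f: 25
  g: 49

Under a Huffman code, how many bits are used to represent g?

Build the tree from the bottom:
merge f(25) and g(49): 74
merge d(52) and 74: 126
merge a(76) and b(89): 165
merge e(96) and 126: 222
merge 165 and c(181): 346
merge 222 and 346: 568
g's leaf is at depth 4, giving a 4-bit codeword.

4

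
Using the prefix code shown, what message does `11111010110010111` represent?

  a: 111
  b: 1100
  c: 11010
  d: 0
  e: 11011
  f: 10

acbfa

Read left to right; each codeword is recognised as soon as it completes (prefix code):
  111→a | 11010→c | 1100→b | 10→f | 111→a
Decoded message: acbfa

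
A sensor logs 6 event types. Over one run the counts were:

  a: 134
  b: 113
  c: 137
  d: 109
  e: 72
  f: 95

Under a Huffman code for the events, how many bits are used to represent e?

3

Repeatedly merge the two smallest:
e(72) + f(95) → 167
d(109) + b(113) → 222
a(134) + c(137) → 271
167 + 222 → 389
271 + 389 → 660
e's leaf is at depth 3, giving a 3-bit codeword.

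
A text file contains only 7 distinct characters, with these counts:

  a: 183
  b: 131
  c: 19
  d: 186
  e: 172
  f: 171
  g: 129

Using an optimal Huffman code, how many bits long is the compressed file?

Build the Huffman tree bottom-up:
combine c(19), g(129) → 148
combine b(131), 148 → 279
combine f(171), e(172) → 343
combine a(183), d(186) → 369
combine 279, 343 → 622
combine 369, 622 → 991
The encoded length is the sum of every internal node's weight: 148 + 279 + 343 + 369 + 622 + 991 = 2752 bits.

2752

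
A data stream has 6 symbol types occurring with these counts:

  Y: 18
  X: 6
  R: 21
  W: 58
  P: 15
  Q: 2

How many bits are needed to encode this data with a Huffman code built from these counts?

252

Merge the two smallest weights repeatedly:
Q(2) + X(6) → 8
8 + P(15) → 23
Y(18) + R(21) → 39
23 + 39 → 62
W(58) + 62 → 120
Total encoded bits = sum of merged weights = 8 + 23 + 39 + 62 + 120 = 252.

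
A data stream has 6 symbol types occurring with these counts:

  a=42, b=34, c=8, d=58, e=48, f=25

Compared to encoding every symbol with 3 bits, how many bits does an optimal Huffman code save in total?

Fixed-length: 3 bits × 215 symbols = 645 bits.
Huffman merges:
c(8) + f(25) → 33
33 + b(34) → 67
a(42) + e(48) → 90
d(58) + 67 → 125
90 + 125 → 215
Huffman total = 33 + 67 + 90 + 125 + 215 = 530 bits.
Saving = 645 − 530 = 115 bits.

115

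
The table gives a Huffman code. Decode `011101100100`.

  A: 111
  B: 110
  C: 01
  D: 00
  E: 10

CBBCD

Read left to right; each codeword is recognised as soon as it completes (prefix code):
  01→C | 110→B | 110→B | 01→C | 00→D
Decoded message: CBBCD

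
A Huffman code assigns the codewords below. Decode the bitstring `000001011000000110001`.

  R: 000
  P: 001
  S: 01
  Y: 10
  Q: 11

RPSYRPYP

Read left to right; each codeword is recognised as soon as it completes (prefix code):
  000→R | 001→P | 01→S | 10→Y | 000→R | 001→P | 10→Y | 001→P
Decoded message: RPSYRPYP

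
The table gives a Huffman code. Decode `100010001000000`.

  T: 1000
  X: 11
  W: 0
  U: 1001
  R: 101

Read left to right; each codeword is recognised as soon as it completes (prefix code):
  1000→T | 1000→T | 1000→T | 0→W | 0→W | 0→W
Decoded message: TTTWWW

TTTWWW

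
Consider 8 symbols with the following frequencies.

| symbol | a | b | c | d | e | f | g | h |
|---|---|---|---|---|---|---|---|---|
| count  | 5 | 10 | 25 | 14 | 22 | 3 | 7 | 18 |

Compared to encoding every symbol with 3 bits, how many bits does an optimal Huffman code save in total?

Fixed-length: 3 bits × 104 symbols = 312 bits.
Huffman merges:
combine f(3), a(5) → 8
combine g(7), 8 → 15
combine b(10), d(14) → 24
combine 15, h(18) → 33
combine e(22), 24 → 46
combine c(25), 33 → 58
combine 46, 58 → 104
Huffman total = 8 + 15 + 24 + 33 + 46 + 58 + 104 = 288 bits.
Saving = 312 − 288 = 24 bits.

24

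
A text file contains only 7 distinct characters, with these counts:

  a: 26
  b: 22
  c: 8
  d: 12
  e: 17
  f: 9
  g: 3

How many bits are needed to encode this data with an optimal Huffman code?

Merge the two smallest weights repeatedly:
g(3) + c(8) → 11
f(9) + 11 → 20
d(12) + e(17) → 29
20 + b(22) → 42
a(26) + 29 → 55
42 + 55 → 97
The encoded length is the sum of every internal node's weight: 11 + 20 + 29 + 42 + 55 + 97 = 254 bits.

254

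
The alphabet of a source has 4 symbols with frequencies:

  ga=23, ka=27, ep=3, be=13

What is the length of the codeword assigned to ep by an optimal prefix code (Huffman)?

Repeatedly merge the two smallest:
combine ep(3), be(13) → 16
combine 16, ga(23) → 39
combine ka(27), 39 → 66
ep's leaf is at depth 3, giving a 3-bit codeword.

3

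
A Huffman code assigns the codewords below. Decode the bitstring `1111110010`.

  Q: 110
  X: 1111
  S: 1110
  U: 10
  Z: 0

XQZU

Read left to right; each codeword is recognised as soon as it completes (prefix code):
  1111→X | 110→Q | 0→Z | 10→U
Decoded message: XQZU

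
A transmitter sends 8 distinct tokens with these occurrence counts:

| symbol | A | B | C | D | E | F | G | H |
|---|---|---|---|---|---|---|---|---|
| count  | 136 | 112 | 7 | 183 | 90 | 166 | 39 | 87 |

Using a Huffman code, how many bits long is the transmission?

2290

Greedily combine the two least-frequent nodes:
C(7) + G(39) → 46
46 + H(87) → 133
E(90) + B(112) → 202
133 + A(136) → 269
F(166) + D(183) → 349
202 + 269 → 471
349 + 471 → 820
Total encoded bits = sum of merged weights = 46 + 133 + 202 + 269 + 349 + 471 + 820 = 2290.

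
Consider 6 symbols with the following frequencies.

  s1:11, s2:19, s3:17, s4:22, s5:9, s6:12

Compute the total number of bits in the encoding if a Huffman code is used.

229

Build the Huffman tree bottom-up:
s5(9) + s1(11) → 20
s6(12) + s3(17) → 29
s2(19) + 20 → 39
s4(22) + 29 → 51
39 + 51 → 90
Each symbol's bit-cost is frequency × depth; summing gives 229 bits (equivalently 20 + 29 + 39 + 51 + 90).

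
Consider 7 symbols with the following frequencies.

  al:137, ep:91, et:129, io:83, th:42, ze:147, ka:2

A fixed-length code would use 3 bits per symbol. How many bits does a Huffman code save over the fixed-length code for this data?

242

Fixed-length: 3 bits × 631 symbols = 1893 bits.
Huffman merges:
merge ka(2) and th(42): 44
merge 44 and io(83): 127
merge ep(91) and 127: 218
merge et(129) and al(137): 266
merge ze(147) and 218: 365
merge 266 and 365: 631
Huffman total = 44 + 127 + 218 + 266 + 365 + 631 = 1651 bits.
Saving = 1893 − 1651 = 242 bits.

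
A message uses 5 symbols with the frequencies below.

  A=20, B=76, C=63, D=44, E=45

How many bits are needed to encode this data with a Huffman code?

Build the Huffman tree bottom-up:
A(20) + D(44) → 64
E(45) + C(63) → 108
64 + B(76) → 140
108 + 140 → 248
The encoded length is the sum of every internal node's weight: 64 + 108 + 140 + 248 = 560 bits.

560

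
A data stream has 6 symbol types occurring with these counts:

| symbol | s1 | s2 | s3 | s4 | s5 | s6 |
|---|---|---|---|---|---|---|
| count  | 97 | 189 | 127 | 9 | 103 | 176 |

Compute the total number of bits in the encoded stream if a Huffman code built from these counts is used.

Build the Huffman tree bottom-up:
s4(9) + s1(97) → 106
s5(103) + 106 → 209
s3(127) + s6(176) → 303
s2(189) + 209 → 398
303 + 398 → 701
The encoded length is the sum of every internal node's weight: 106 + 209 + 303 + 398 + 701 = 1717 bits.

1717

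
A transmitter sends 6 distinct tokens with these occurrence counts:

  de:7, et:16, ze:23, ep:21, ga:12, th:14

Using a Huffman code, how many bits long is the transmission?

235

Build the Huffman tree bottom-up:
combine de(7), ga(12) → 19
combine th(14), et(16) → 30
combine 19, ep(21) → 40
combine ze(23), 30 → 53
combine 40, 53 → 93
Each symbol's bit-cost is frequency × depth; summing gives 235 bits (equivalently 19 + 30 + 40 + 53 + 93).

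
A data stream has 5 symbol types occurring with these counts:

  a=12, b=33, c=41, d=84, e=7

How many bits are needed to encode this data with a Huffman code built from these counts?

Merge the two smallest weights repeatedly:
merge e(7) and a(12): 19
merge 19 and b(33): 52
merge c(41) and 52: 93
merge d(84) and 93: 177
The encoded length is the sum of every internal node's weight: 19 + 52 + 93 + 177 = 341 bits.

341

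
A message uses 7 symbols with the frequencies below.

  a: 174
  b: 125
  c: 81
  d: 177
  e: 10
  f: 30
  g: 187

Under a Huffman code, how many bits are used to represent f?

Repeatedly merge the two smallest:
combine e(10), f(30) → 40
combine 40, c(81) → 121
combine 121, b(125) → 246
combine a(174), d(177) → 351
combine g(187), 246 → 433
combine 351, 433 → 784
f's leaf is at depth 5, giving a 5-bit codeword.

5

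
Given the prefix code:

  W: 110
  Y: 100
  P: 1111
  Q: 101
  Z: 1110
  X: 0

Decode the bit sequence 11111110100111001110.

PZYZXZ

Read left to right; each codeword is recognised as soon as it completes (prefix code):
  1111→P | 1110→Z | 100→Y | 1110→Z | 0→X | 1110→Z
Decoded message: PZYZXZ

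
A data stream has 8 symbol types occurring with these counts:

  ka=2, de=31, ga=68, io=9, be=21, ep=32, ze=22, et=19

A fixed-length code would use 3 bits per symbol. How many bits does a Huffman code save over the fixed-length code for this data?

59

Fixed-length: 3 bits × 204 symbols = 612 bits.
Huffman merges:
merge ka(2) and io(9): 11
merge 11 and et(19): 30
merge be(21) and ze(22): 43
merge 30 and de(31): 61
merge ep(32) and 43: 75
merge 61 and ga(68): 129
merge 75 and 129: 204
Huffman total = 11 + 30 + 43 + 61 + 75 + 129 + 204 = 553 bits.
Saving = 612 − 553 = 59 bits.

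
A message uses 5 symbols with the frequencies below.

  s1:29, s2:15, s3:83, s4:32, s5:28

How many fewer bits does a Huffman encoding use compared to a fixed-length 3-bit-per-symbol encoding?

166

Fixed-length: 3 bits × 187 symbols = 561 bits.
Huffman merges:
s2(15) + s5(28) → 43
s1(29) + s4(32) → 61
43 + 61 → 104
s3(83) + 104 → 187
Huffman total = 43 + 61 + 104 + 187 = 395 bits.
Saving = 561 − 395 = 166 bits.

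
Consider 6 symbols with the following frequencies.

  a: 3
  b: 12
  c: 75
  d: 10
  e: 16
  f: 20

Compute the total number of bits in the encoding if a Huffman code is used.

Merge the two smallest weights repeatedly:
merge a(3) and d(10): 13
merge b(12) and 13: 25
merge e(16) and f(20): 36
merge 25 and 36: 61
merge 61 and c(75): 136
Total encoded bits = sum of merged weights = 13 + 25 + 36 + 61 + 136 = 271.

271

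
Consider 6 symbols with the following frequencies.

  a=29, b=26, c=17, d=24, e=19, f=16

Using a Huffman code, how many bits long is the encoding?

338

Build the Huffman tree bottom-up:
f(16) + c(17) → 33
e(19) + d(24) → 43
b(26) + a(29) → 55
33 + 43 → 76
55 + 76 → 131
The encoded length is the sum of every internal node's weight: 33 + 43 + 55 + 76 + 131 = 338 bits.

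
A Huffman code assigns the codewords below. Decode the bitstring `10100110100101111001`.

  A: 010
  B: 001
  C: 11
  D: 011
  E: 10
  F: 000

EEDAACCB

Read left to right; each codeword is recognised as soon as it completes (prefix code):
  10→E | 10→E | 011→D | 010→A | 010→A | 11→C | 11→C | 001→B
Decoded message: EEDAACCB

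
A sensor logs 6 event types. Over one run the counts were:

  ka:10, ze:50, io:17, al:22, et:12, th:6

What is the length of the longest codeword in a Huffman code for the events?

4

Merge the two lowest-weight nodes at each step:
merge th(6) and ka(10): 16
merge et(12) and 16: 28
merge io(17) and al(22): 39
merge 28 and 39: 67
merge ze(50) and 67: 117
Maximum depth reached is 4.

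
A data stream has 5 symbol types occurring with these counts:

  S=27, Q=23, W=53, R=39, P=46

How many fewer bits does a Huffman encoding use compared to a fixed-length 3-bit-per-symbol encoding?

Fixed-length: 3 bits × 188 symbols = 564 bits.
Huffman merges:
combine Q(23), S(27) → 50
combine R(39), P(46) → 85
combine 50, W(53) → 103
combine 85, 103 → 188
Huffman total = 50 + 85 + 103 + 188 = 426 bits.
Saving = 564 − 426 = 138 bits.

138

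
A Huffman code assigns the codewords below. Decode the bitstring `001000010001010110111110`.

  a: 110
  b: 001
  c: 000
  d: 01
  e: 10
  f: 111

Read left to right; each codeword is recognised as soon as it completes (prefix code):
  001→b | 000→c | 01→d | 000→c | 10→e | 10→e | 110→a | 111→f | 110→a
Decoded message: bcdceeafa

bcdceeafa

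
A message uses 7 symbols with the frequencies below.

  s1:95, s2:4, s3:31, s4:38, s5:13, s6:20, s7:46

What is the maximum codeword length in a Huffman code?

Merge the two lowest-weight nodes at each step:
s2(4) + s5(13) → 17
17 + s6(20) → 37
s3(31) + 37 → 68
s4(38) + s7(46) → 84
68 + 84 → 152
s1(95) + 152 → 247
The rarest symbols sit at the bottom; the longest codeword is 5 bits.

5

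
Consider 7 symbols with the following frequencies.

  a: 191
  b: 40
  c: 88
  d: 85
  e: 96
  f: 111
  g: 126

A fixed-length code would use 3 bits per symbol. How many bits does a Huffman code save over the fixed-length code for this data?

192

Fixed-length: 3 bits × 737 symbols = 2211 bits.
Huffman merges:
combine b(40), d(85) → 125
combine c(88), e(96) → 184
combine f(111), 125 → 236
combine g(126), 184 → 310
combine a(191), 236 → 427
combine 310, 427 → 737
Huffman total = 125 + 184 + 236 + 310 + 427 + 737 = 2019 bits.
Saving = 2211 − 2019 = 192 bits.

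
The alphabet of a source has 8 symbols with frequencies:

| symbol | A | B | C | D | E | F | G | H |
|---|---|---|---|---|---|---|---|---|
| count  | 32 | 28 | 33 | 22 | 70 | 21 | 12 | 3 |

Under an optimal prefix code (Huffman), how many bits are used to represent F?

3

Build the tree from the bottom:
merge H(3) and G(12): 15
merge 15 and F(21): 36
merge D(22) and B(28): 50
merge A(32) and C(33): 65
merge 36 and 50: 86
merge 65 and E(70): 135
merge 86 and 135: 221
F sits 3 levels below the root, so its codeword is 3 bits.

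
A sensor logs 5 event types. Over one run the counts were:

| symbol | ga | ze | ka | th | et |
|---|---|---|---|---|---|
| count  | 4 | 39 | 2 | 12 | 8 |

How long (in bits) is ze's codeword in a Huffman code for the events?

1

Huffman merges, smallest pair first:
ka(2) + ga(4) → 6
6 + et(8) → 14
th(12) + 14 → 26
26 + ze(39) → 65
ze is merged only at the final step, so code length = 1.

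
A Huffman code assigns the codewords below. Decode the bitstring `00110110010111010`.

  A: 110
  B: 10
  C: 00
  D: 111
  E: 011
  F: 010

CAAFDF

Read left to right; each codeword is recognised as soon as it completes (prefix code):
  00→C | 110→A | 110→A | 010→F | 111→D | 010→F
Decoded message: CAAFDF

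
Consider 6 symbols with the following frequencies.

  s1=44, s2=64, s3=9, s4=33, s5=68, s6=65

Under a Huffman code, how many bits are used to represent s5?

2

Huffman merges, smallest pair first:
s3(9) + s4(33) → 42
42 + s1(44) → 86
s2(64) + s6(65) → 129
s5(68) + 86 → 154
129 + 154 → 283
The subtree containing s5 is merged 2 times, so code length = 2.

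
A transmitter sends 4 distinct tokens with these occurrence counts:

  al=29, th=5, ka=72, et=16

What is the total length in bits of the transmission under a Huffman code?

Build the Huffman tree bottom-up:
merge th(5) and et(16): 21
merge 21 and al(29): 50
merge 50 and ka(72): 122
The encoded length is the sum of every internal node's weight: 21 + 50 + 122 = 193 bits.

193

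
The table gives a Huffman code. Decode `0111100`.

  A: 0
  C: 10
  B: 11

Read left to right; each codeword is recognised as soon as it completes (prefix code):
  0→A | 11→B | 11→B | 0→A | 0→A
Decoded message: ABBAA

ABBAA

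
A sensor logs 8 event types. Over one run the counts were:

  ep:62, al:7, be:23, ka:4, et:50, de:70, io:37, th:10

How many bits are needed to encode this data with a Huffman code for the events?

683

Build the Huffman tree bottom-up:
combine ka(4), al(7) → 11
combine th(10), 11 → 21
combine 21, be(23) → 44
combine io(37), 44 → 81
combine et(50), ep(62) → 112
combine de(70), 81 → 151
combine 112, 151 → 263
Total encoded bits = sum of merged weights = 11 + 21 + 44 + 81 + 112 + 151 + 263 = 683.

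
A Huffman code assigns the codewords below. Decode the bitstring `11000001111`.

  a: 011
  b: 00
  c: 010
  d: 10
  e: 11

ebbae

Read left to right; each codeword is recognised as soon as it completes (prefix code):
  11→e | 00→b | 00→b | 011→a | 11→e
Decoded message: ebbae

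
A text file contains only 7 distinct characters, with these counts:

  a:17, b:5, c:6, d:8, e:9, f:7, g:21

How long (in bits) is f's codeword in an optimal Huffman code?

Build the tree from the bottom:
merge b(5) and c(6): 11
merge f(7) and d(8): 15
merge e(9) and 11: 20
merge 15 and a(17): 32
merge 20 and g(21): 41
merge 32 and 41: 73
f sits 3 levels below the root, so its codeword is 3 bits.

3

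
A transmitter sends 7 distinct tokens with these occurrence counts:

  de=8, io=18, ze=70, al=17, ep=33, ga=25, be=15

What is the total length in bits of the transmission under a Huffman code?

Greedily combine the two least-frequent nodes:
de(8) + be(15) → 23
al(17) + io(18) → 35
23 + ga(25) → 48
ep(33) + 35 → 68
48 + 68 → 116
ze(70) + 116 → 186
Each symbol's bit-cost is frequency × depth; summing gives 476 bits (equivalently 23 + 35 + 48 + 68 + 116 + 186).

476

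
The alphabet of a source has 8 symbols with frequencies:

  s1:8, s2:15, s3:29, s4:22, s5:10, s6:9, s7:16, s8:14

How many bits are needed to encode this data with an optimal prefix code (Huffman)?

Build the Huffman tree bottom-up:
merge s1(8) and s6(9): 17
merge s5(10) and s8(14): 24
merge s2(15) and s7(16): 31
merge 17 and s4(22): 39
merge 24 and s3(29): 53
merge 31 and 39: 70
merge 53 and 70: 123
Total encoded bits = sum of merged weights = 17 + 24 + 31 + 39 + 53 + 70 + 123 = 357.

357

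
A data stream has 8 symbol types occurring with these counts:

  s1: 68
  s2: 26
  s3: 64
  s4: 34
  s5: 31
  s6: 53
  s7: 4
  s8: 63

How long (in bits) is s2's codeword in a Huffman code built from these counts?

Build the tree from the bottom:
s7(4) + s2(26) → 30
30 + s5(31) → 61
s4(34) + s6(53) → 87
61 + s8(63) → 124
s3(64) + s1(68) → 132
87 + 124 → 211
132 + 211 → 343
s2's leaf is at depth 5, giving a 5-bit codeword.

5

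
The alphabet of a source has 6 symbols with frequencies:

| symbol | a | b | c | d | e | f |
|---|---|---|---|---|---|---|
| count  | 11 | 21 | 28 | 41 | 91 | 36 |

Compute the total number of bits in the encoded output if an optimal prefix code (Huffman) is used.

Merge the two smallest weights repeatedly:
combine a(11), b(21) → 32
combine c(28), 32 → 60
combine f(36), d(41) → 77
combine 60, 77 → 137
combine e(91), 137 → 228
The encoded length is the sum of every internal node's weight: 32 + 60 + 77 + 137 + 228 = 534 bits.

534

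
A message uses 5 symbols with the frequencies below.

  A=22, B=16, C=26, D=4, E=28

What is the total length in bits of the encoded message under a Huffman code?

212

Merge the two smallest weights repeatedly:
D(4) + B(16) → 20
20 + A(22) → 42
C(26) + E(28) → 54
42 + 54 → 96
Each symbol's bit-cost is frequency × depth; summing gives 212 bits (equivalently 20 + 42 + 54 + 96).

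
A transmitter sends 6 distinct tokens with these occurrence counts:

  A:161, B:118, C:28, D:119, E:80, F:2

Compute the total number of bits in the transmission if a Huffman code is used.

1156

Merge the two smallest weights repeatedly:
F(2) + C(28) → 30
30 + E(80) → 110
110 + B(118) → 228
D(119) + A(161) → 280
228 + 280 → 508
The encoded length is the sum of every internal node's weight: 30 + 110 + 228 + 280 + 508 = 1156 bits.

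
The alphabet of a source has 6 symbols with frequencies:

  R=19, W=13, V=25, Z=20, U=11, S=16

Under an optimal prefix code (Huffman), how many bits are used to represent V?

Huffman merges, smallest pair first:
U(11) + W(13) → 24
S(16) + R(19) → 35
Z(20) + 24 → 44
V(25) + 35 → 60
44 + 60 → 104
V sits 2 levels below the root, so its codeword is 2 bits.

2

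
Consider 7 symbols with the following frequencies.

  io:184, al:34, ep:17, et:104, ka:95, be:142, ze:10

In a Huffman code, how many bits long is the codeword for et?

Huffman merges, smallest pair first:
combine ze(10), ep(17) → 27
combine 27, al(34) → 61
combine 61, ka(95) → 156
combine et(104), be(142) → 246
combine 156, io(184) → 340
combine 246, 340 → 586
et's leaf is at depth 2, giving a 2-bit codeword.

2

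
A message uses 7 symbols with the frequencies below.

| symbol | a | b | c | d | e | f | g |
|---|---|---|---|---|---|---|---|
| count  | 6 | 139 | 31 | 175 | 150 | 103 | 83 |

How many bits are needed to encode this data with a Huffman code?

1754

Merge the two smallest weights repeatedly:
a(6) + c(31) → 37
37 + g(83) → 120
f(103) + 120 → 223
b(139) + e(150) → 289
d(175) + 223 → 398
289 + 398 → 687
The encoded length is the sum of every internal node's weight: 37 + 120 + 223 + 289 + 398 + 687 = 1754 bits.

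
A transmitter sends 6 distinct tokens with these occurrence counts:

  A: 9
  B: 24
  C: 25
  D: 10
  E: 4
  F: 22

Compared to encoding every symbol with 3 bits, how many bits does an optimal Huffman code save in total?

58

Fixed-length: 3 bits × 94 symbols = 282 bits.
Huffman merges:
merge E(4) and A(9): 13
merge D(10) and 13: 23
merge F(22) and 23: 45
merge B(24) and C(25): 49
merge 45 and 49: 94
Huffman total = 13 + 23 + 45 + 49 + 94 = 224 bits.
Saving = 282 − 224 = 58 bits.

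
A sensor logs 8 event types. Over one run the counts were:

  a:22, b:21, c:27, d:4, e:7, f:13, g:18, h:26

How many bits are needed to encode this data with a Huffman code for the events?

Merge the two smallest weights repeatedly:
d(4) + e(7) → 11
11 + f(13) → 24
g(18) + b(21) → 39
a(22) + 24 → 46
h(26) + c(27) → 53
39 + 46 → 85
53 + 85 → 138
Each symbol's bit-cost is frequency × depth; summing gives 396 bits (equivalently 11 + 24 + 39 + 46 + 53 + 85 + 138).

396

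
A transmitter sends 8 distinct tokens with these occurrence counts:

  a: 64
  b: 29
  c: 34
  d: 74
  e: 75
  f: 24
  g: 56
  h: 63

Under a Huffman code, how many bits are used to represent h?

Build the tree from the bottom:
f(24) + b(29) → 53
c(34) + 53 → 87
g(56) + h(63) → 119
a(64) + d(74) → 138
e(75) + 87 → 162
119 + 138 → 257
162 + 257 → 419
h's leaf is at depth 3, giving a 3-bit codeword.

3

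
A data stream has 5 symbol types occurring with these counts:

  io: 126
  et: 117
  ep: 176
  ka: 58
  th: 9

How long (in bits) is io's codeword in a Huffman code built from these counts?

Build the tree from the bottom:
th(9) + ka(58) → 67
67 + et(117) → 184
io(126) + ep(176) → 302
184 + 302 → 486
io sits 2 levels below the root, so its codeword is 2 bits.

2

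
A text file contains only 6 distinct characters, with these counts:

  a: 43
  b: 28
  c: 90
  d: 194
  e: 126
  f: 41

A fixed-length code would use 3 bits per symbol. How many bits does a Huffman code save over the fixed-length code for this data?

341

Fixed-length: 3 bits × 522 symbols = 1566 bits.
Huffman merges:
combine b(28), f(41) → 69
combine a(43), 69 → 112
combine c(90), 112 → 202
combine e(126), d(194) → 320
combine 202, 320 → 522
Huffman total = 69 + 112 + 202 + 320 + 522 = 1225 bits.
Saving = 1566 − 1225 = 341 bits.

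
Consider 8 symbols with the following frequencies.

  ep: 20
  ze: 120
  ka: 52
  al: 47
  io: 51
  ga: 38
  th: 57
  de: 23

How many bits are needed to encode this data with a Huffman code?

Merge the two smallest weights repeatedly:
ep(20) + de(23) → 43
ga(38) + 43 → 81
al(47) + io(51) → 98
ka(52) + th(57) → 109
81 + 98 → 179
109 + ze(120) → 229
179 + 229 → 408
The encoded length is the sum of every internal node's weight: 43 + 81 + 98 + 109 + 179 + 229 + 408 = 1147 bits.

1147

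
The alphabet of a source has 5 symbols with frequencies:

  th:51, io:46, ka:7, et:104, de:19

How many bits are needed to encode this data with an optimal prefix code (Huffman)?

Merge the two smallest weights repeatedly:
combine ka(7), de(19) → 26
combine 26, io(46) → 72
combine th(51), 72 → 123
combine et(104), 123 → 227
Each symbol's bit-cost is frequency × depth; summing gives 448 bits (equivalently 26 + 72 + 123 + 227).

448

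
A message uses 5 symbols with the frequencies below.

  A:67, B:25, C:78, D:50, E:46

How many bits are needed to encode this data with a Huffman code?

603

Build the Huffman tree bottom-up:
combine B(25), E(46) → 71
combine D(50), A(67) → 117
combine 71, C(78) → 149
combine 117, 149 → 266
Total encoded bits = sum of merged weights = 71 + 117 + 149 + 266 = 603.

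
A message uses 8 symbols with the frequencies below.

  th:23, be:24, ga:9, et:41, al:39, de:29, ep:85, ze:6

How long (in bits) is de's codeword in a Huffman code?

Build the tree from the bottom:
ze(6) + ga(9) → 15
15 + th(23) → 38
be(24) + de(29) → 53
38 + al(39) → 77
et(41) + 53 → 94
77 + ep(85) → 162
94 + 162 → 256
The subtree containing de is merged 3 times, so code length = 3.

3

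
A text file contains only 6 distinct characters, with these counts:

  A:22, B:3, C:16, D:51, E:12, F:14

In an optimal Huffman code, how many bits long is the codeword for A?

3

Repeatedly merge the two smallest:
combine B(3), E(12) → 15
combine F(14), 15 → 29
combine C(16), A(22) → 38
combine 29, 38 → 67
combine D(51), 67 → 118
A's leaf is at depth 3, giving a 3-bit codeword.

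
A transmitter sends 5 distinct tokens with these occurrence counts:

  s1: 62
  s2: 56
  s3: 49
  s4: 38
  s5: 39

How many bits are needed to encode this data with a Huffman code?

Merge the two smallest weights repeatedly:
s4(38) + s5(39) → 77
s3(49) + s2(56) → 105
s1(62) + 77 → 139
105 + 139 → 244
Total encoded bits = sum of merged weights = 77 + 105 + 139 + 244 = 565.

565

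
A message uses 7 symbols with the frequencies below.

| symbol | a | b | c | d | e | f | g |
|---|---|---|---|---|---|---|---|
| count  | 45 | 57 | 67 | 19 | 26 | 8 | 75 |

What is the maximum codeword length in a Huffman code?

Merge the two lowest-weight nodes at each step:
merge f(8) and d(19): 27
merge e(26) and 27: 53
merge a(45) and 53: 98
merge b(57) and c(67): 124
merge g(75) and 98: 173
merge 124 and 173: 297
The first pair merged (f, d) ends up deepest, at depth 5.

5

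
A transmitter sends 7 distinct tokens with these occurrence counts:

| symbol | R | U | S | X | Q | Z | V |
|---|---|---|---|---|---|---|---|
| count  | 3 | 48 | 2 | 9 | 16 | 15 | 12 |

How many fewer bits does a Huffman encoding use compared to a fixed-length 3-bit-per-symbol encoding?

Fixed-length: 3 bits × 105 symbols = 315 bits.
Huffman merges:
merge S(2) and R(3): 5
merge 5 and X(9): 14
merge V(12) and 14: 26
merge Z(15) and Q(16): 31
merge 26 and 31: 57
merge U(48) and 57: 105
Huffman total = 5 + 14 + 26 + 31 + 57 + 105 = 238 bits.
Saving = 315 − 238 = 77 bits.

77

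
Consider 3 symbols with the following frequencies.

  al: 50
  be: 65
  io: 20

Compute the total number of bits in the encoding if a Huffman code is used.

Build the Huffman tree bottom-up:
merge io(20) and al(50): 70
merge be(65) and 70: 135
Each symbol's bit-cost is frequency × depth; summing gives 205 bits (equivalently 70 + 135).

205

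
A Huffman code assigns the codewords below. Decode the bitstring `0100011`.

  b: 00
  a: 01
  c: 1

Read left to right; each codeword is recognised as soon as it completes (prefix code):
  01→a | 00→b | 01→a | 1→c
Decoded message: abac

abac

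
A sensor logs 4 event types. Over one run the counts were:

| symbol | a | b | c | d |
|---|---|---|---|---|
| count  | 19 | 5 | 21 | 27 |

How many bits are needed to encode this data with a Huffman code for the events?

Build the Huffman tree bottom-up:
combine b(5), a(19) → 24
combine c(21), 24 → 45
combine d(27), 45 → 72
The encoded length is the sum of every internal node's weight: 24 + 45 + 72 = 141 bits.

141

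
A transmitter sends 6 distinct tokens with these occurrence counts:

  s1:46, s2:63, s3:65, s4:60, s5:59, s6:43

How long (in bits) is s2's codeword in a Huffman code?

Huffman merges, smallest pair first:
combine s6(43), s1(46) → 89
combine s5(59), s4(60) → 119
combine s2(63), s3(65) → 128
combine 89, 119 → 208
combine 128, 208 → 336
The subtree containing s2 is merged 2 times, so code length = 2.

2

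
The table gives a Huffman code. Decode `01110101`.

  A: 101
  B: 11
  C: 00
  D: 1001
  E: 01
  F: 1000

EBEE

Read left to right; each codeword is recognised as soon as it completes (prefix code):
  01→E | 11→B | 01→E | 01→E
Decoded message: EBEE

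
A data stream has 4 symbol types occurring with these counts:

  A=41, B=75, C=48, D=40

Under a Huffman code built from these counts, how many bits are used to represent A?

Repeatedly merge the two smallest:
D(40) + A(41) → 81
C(48) + B(75) → 123
81 + 123 → 204
The subtree containing A is merged 2 times, so code length = 2.

2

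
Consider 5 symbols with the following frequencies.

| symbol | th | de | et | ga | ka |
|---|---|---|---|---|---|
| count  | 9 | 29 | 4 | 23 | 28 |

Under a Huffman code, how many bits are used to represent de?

2

Repeatedly merge the two smallest:
merge et(4) and th(9): 13
merge 13 and ga(23): 36
merge ka(28) and de(29): 57
merge 36 and 57: 93
de's leaf is at depth 2, giving a 2-bit codeword.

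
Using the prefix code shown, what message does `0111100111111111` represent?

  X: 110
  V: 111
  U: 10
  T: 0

Read left to right; each codeword is recognised as soon as it completes (prefix code):
  0→T | 111→V | 10→U | 0→T | 111→V | 111→V | 111→V
Decoded message: TVUTVVV

TVUTVVV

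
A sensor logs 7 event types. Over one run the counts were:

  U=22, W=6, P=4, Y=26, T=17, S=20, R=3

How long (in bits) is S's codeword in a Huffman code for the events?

2

Repeatedly merge the two smallest:
combine R(3), P(4) → 7
combine W(6), 7 → 13
combine 13, T(17) → 30
combine S(20), U(22) → 42
combine Y(26), 30 → 56
combine 42, 56 → 98
S sits 2 levels below the root, so its codeword is 2 bits.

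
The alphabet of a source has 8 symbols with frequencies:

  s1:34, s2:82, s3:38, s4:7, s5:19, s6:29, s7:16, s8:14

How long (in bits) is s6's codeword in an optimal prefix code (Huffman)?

Build the tree from the bottom:
combine s4(7), s8(14) → 21
combine s7(16), s5(19) → 35
combine 21, s6(29) → 50
combine s1(34), 35 → 69
combine s3(38), 50 → 88
combine 69, s2(82) → 151
combine 88, 151 → 239
s6 sits 3 levels below the root, so its codeword is 3 bits.

3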